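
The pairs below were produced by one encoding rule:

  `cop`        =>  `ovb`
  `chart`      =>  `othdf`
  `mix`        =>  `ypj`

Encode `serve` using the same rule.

eldhl

Two shifts are in play — +7 for a/e/i/o/u, +12 for every other letter.
Applying it to serve: s(cons)+12=e, e(vowel)+7=l, r(cons)+12=d, v(cons)+12=h, e(vowel)+7=l.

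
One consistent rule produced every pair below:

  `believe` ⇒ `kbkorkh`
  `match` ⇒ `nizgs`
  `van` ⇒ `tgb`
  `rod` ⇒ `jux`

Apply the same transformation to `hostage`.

Read the word backwards and shift each letter +6.
On hostage: reverse → egatsoh; then shift: e+6=k, g+6=m, a+6=g, t+6=z, s+6=y, o+6=u, h+6=n.

kmgzyun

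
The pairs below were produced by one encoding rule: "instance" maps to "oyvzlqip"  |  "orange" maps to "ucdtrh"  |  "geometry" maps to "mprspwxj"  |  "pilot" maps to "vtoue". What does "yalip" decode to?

spice

It's a Vigenère-style cipher with numeric key [6,11,3]: position i shifts by key[i mod 3].
Reversing it on yalip: y−6=s, a−11=p, l−3=i, i−6=c, p−11=e.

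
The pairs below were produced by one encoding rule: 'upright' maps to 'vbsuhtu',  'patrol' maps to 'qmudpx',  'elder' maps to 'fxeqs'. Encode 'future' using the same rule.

ggugsq

The shifts repeat in a cycle of length 2: positions 0,1,… shift by +1, +12, then the pattern repeats.
Applying it to future: f+1=g, u+12=g, t+1=u, u+12=g, r+1=s, e+12=q.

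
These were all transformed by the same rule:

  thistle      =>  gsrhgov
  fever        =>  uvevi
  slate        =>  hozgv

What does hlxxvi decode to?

soccer

Each pair mirrors across the alphabet (t↔g, h↔s, i↔r): positions sum to 25. This is the alphabet-reversal cipher (Atbash): a becomes z, b becomes y, etc.
Undoing it on hlxxvi: h↔s, l↔o, x↔c, x↔c, v↔e, i↔r.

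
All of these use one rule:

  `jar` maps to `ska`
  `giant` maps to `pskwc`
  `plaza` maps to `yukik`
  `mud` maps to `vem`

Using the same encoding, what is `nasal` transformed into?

The shift depends on letter class: consonant j→s is +9, but vowel a→k is +10. Two shifts are in play — +10 for a/e/i/o/u, +9 for every other letter.
Applying it to nasal: n(cons)+9=w, a(vowel)+10=k, s(cons)+9=b, a(vowel)+10=k, l(cons)+9=u.

wkbku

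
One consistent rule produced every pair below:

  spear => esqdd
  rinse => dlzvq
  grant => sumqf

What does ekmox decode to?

Shifts by position in spear: pos 0: s→e (+12), pos 1: p→s (+3), pos 2: e→q (+12), pos 3: a→d (+3) — repeating every 2. A repeating key of period 2 is used — shifts +12, +3 over and over.
Undoing it on ekmox: e−12=s, k−3=h, m−12=a, o−3=l, x−12=l.

shall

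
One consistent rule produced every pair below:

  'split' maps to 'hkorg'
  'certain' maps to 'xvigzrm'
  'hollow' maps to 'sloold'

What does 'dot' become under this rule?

This is the alphabet-reversal cipher (Atbash): a becomes z, b becomes y, etc.
For dot: d↔w, o↔l, t↔g.

wlg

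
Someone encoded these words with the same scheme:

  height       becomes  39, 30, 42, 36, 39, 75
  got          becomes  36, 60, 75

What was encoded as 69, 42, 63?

rip

h(#8)→39 and e(#5)→30: differences scale by 3, so n = 3·pos + 15. The formula is n = 3×(alphabet index, a=1) + 15.
Decoding 69, 42, 63: 69→(69−15)÷3=18=r, 42→(42−15)÷3=9=i, 63→(63−15)÷3=16=p.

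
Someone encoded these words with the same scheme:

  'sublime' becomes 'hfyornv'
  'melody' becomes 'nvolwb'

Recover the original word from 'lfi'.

Each letter is replaced by its mirror in the alphabet: a↔z, b↔y, c↔x, and so on (the Atbash cipher).
Decoding lfi: l↔o, f↔u, i↔r.

our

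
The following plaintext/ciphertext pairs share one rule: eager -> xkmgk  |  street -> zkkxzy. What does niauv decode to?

The output letters match the input read backwards, each shifted +6: eager reversed is regae. Read the word backwards and shift each letter +6.
Undoing it on niauv: shift back: n−6=h, i−6=c, a−6=u, u−6=o, v−6=p → hcuop; then reverse → pouch.

pouch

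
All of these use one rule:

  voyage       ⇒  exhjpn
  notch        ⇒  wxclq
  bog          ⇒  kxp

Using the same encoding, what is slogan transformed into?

buxpjw

This is a Caesar cipher with shift 9.
Applying it to slogan: s+9=b, l+9=u, o+9=x, g+9=p, a+9=j, n+9=w.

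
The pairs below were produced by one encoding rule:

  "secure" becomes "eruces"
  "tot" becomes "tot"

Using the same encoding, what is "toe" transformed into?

It's just the letters in reverse order.
Applying it to toe: reverse → eot.

eot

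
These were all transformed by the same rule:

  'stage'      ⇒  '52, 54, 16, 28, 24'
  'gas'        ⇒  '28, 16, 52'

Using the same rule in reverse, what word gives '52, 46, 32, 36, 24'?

spike

Each letter becomes 2×(its alphabet position, a=1..z=26) + 14.
Reversing it on 52, 46, 32, 36, 24: 52→(52−14)÷2=19=s, 46→(46−14)÷2=16=p, 32→(32−14)÷2=9=i, 36→(36−14)÷2=11=k, 24→(24−14)÷2=5=e.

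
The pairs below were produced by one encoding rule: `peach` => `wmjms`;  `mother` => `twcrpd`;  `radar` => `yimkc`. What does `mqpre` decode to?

fight

Each letter shifts forward by (position + 7), i.e. 7, 8, 9, … — the shift grows by one for each successive letter.
Undoing it on mqpre: m−7=f, q−8=i, p−9=g, r−10=h, e−11=t.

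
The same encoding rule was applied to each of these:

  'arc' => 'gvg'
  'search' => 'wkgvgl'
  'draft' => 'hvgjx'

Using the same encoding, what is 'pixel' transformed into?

The shift depends on letter class: consonant r→v is +4, but vowel a→g is +6. Vowels shift forward by 6 and consonants shift forward by 4.
On pixel: p(cons)+4=t, i(vowel)+6=o, x(cons)+4=b, e(vowel)+6=k, l(cons)+4=p.

tobkp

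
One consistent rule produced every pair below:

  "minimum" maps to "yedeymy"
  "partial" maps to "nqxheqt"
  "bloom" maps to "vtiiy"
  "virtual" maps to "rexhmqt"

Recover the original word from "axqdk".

crane

m(12)→y(24) and i(8)→e(4) fit y≡5x+16 (mod 26); the inverse of 5 mod 26 is 21. This is an affine cipher: with a=0,…,z=25, each position x becomes (5x+16) mod 26.
Reversing it on axqdk: a(0)→21·(0−16)≡2=c; x(23)→21·(23−16)≡17=r; q(16)→21·(16−16)≡0=a; d(3)→21·(3−16)≡13=n; k(10)→21·(10−16)≡4=e (all mod 26).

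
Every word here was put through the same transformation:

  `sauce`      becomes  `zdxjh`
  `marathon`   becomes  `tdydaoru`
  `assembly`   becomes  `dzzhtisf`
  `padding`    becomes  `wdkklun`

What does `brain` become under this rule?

iydlu

Two shifts are in play — +3 for a/e/i/o/u, +7 for every other letter.
For brain: b(cons)+7=i, r(cons)+7=y, a(vowel)+3=d, i(vowel)+3=l, n(cons)+7=u.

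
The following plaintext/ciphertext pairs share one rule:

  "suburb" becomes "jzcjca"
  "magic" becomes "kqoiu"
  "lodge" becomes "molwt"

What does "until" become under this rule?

The output letters match the input read backwards, each shifted +8: suburb reversed is brubus. Read the word backwards and shift each letter +8.
On until: reverse → litnu; then shift: l+8=t, i+8=q, t+8=b, n+8=v, u+8=c.

tqbvc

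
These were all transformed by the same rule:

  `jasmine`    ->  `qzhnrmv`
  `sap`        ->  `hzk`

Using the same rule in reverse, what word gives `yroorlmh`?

billions

Each pair mirrors across the alphabet (j↔q, a↔z, s↔h): positions sum to 25. This is the alphabet-reversal cipher (Atbash): a becomes z, b becomes y, etc.
Undoing it on yroorlmh: y↔b, r↔i, o↔l, o↔l, r↔i, l↔o, m↔n, h↔s.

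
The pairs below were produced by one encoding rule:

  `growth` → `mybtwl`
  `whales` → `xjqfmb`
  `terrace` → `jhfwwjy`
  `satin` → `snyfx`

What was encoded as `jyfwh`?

crate

The output letters match the input read backwards, each shifted +5: growth reversed is htworg. Read the word backwards and shift each letter +5.
Reversing it on jyfwh: shift back: j−5=e, y−5=t, f−5=a, w−5=r, h−5=c → etarc; then reverse → crate.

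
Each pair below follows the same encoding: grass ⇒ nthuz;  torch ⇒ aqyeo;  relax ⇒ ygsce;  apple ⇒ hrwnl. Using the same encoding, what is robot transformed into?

yqiqa

Shifts by position in grass: pos 0: g→n (+7), pos 1: r→t (+2), pos 2: a→h (+7), pos 3: s→u (+2) — repeating every 2. It's a Vigenère-style cipher with numeric key [7,2]: position i shifts by key[i mod 2].
For robot: r+7=y, o+2=q, b+7=i, o+2=q, t+7=a.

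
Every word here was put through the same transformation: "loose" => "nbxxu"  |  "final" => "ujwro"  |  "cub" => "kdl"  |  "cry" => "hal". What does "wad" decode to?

The output letters match the input read backwards, each shifted +9: loose reversed is esool. The word is reversed, then every letter is shifted forward by 9.
Reversing it on wad: shift back: w−9=n, a−9=r, d−9=u → nru; then reverse → urn.

urn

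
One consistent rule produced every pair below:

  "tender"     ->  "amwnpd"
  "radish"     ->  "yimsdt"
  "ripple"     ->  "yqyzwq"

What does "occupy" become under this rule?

In tender: t→a is +7, e→m is +8, n→w is +9, d→n is +10 — the shift increases by 1 each position. Each letter shifts forward by (position + 7), i.e. 7, 8, 9, … — the shift grows by one for each successive letter.
Applying it to occupy: o+7=v, c+8=k, c+9=l, u+10=e, p+11=a, y+12=k.

vkleak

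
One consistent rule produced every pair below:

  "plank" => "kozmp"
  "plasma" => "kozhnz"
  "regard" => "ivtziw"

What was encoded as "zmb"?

Letters are reflected about the middle of the alphabet (position → 25−position): Atbash.
Undoing it on zmb: z↔a, m↔n, b↔y.

any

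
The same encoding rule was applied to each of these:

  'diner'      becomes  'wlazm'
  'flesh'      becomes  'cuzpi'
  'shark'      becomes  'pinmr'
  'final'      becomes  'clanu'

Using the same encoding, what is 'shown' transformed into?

pidba

Treating letters as 0–25, the rule is x ↦ 3x + 13 (mod 26).
Applying it to shown: s(18)→3·18+13≡15=p; h(7)→3·7+13≡8=i; o(14)→3·14+13≡3=d; w(22)→3·22+13≡1=b; n(13)→3·13+13≡0=a (all mod 26).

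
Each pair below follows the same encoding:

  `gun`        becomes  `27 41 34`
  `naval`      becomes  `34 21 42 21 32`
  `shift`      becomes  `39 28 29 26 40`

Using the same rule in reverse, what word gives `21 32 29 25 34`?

g is letter #7 and maps to 27: an offset of 20. Each letter is replaced by its alphabet position (a=1..z=26) + 20.
Reversing it on 21 32 29 25 34: 21→(21−20)÷1=1=a, 32→(32−20)÷1=12=l, 29→(29−20)÷1=9=i, 25→(25−20)÷1=5=e, 34→(34−20)÷1=14=n.

alien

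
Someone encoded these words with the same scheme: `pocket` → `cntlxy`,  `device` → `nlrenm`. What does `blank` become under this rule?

The output letters match the input read backwards, each shifted +9: pocket reversed is tekcop. Read the word backwards and shift each letter +9.
On blank: reverse → knalb; then shift: k+9=t, n+9=w, a+9=j, l+9=u, b+9=k.

twjuk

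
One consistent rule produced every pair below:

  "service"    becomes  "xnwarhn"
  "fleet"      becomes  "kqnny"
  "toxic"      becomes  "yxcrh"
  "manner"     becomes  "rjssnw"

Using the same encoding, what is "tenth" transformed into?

The rule splits by letter class: vowels +9, consonants +5.
For tenth: t(cons)+5=y, e(vowel)+9=n, n(cons)+5=s, t(cons)+5=y, h(cons)+5=m.

ynsym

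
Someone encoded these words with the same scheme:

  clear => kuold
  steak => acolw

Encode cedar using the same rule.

knnld

In clear: c→k is +8, l→u is +9, e→o is +10, a→l is +11 — the shift increases by 1 each position. Letter i (0-indexed) is shifted by i+8, so successive shifts are 8, 9, 10, ….
Applying it to cedar: c+8=k, e+9=n, d+10=n, a+11=l, r+12=d.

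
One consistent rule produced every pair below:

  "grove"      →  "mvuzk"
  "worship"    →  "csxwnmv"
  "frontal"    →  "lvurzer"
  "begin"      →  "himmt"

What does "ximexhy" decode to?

regards

Shifts by position in grove: pos 0: g→m (+6), pos 1: r→v (+4), pos 2: o→u (+6), pos 3: v→z (+4) — repeating every 2. A repeating key of period 2 is used — shifts +6, +4 over and over.
Undoing it on ximexhy: x−6=r, i−4=e, m−6=g, e−4=a, x−6=r, h−4=d, y−6=s.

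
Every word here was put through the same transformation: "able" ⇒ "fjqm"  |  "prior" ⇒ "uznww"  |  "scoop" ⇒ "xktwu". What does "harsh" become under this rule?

Shifts by position in able: pos 0: a→f (+5), pos 1: b→j (+8), pos 2: l→q (+5), pos 3: e→m (+8) — repeating every 2. A repeating key of period 2 is used — shifts +5, +8 over and over.
On harsh: h+5=m, a+8=i, r+5=w, s+8=a, h+5=m.

miwam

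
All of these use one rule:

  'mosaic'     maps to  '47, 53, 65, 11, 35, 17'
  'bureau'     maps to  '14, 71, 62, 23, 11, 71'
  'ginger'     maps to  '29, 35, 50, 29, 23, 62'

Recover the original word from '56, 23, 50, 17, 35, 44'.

With a=1..z=26, the number is 3·pos + 8.
Undoing it on 56, 23, 50, 17, 35, 44: 56→(56−8)÷3=16=p, 23→(23−8)÷3=5=e, 50→(50−8)÷3=14=n, 17→(17−8)÷3=3=c, 35→(35−8)÷3=9=i, 44→(44−8)÷3=12=l.

pencil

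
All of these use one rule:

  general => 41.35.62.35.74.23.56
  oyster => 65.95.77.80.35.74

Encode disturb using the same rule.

32.47.77.80.83.74.26

g(#7)→41 and e(#5)→35: differences scale by 3, so n = 3·pos + 20. Each letter becomes 3×(its alphabet position, a=1..z=26) + 20.
For disturb: d=4→32, i=9→47, s=19→77, t=20→80, u=21→83, r=18→74, b=2→26.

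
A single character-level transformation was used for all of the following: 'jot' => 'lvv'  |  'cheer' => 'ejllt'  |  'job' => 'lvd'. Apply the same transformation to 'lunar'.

The shift depends on letter class: consonant j→l is +2, but vowel o→v is +7. The rule splits by letter class: vowels +7, consonants +2.
For lunar: l(cons)+2=n, u(vowel)+7=b, n(cons)+2=p, a(vowel)+7=h, r(cons)+2=t.

nbpht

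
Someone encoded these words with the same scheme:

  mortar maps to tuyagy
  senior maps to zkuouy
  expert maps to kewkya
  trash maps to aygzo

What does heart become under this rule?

The shift depends on letter class: consonant m→t is +7, but vowel o→u is +6. Two shifts are in play — +6 for a/e/i/o/u, +7 for every other letter.
On heart: h(cons)+7=o, e(vowel)+6=k, a(vowel)+6=g, r(cons)+7=y, t(cons)+7=a.

okgya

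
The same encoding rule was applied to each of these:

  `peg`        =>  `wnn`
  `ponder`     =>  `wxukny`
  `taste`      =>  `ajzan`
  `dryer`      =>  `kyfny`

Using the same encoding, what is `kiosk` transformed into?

The shift depends on letter class: consonant p→w is +7, but vowel e→n is +9. Two shifts are in play — +9 for a/e/i/o/u, +7 for every other letter.
Applying it to kiosk: k(cons)+7=r, i(vowel)+9=r, o(vowel)+9=x, s(cons)+7=z, k(cons)+7=r.

rrxzr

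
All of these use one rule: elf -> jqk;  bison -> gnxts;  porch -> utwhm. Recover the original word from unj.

This is a Caesar cipher with shift 5.
Undoing it on unj: u−5=p, n−5=i, j−5=e.

pie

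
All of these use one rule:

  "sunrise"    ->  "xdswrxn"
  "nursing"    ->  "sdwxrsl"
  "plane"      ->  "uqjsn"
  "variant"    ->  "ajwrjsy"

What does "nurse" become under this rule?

The shift depends on letter class: consonant s→x is +5, but vowel u→d is +9. Two shifts are in play — +9 for a/e/i/o/u, +5 for every other letter.
Applying it to nurse: n(cons)+5=s, u(vowel)+9=d, r(cons)+5=w, s(cons)+5=x, e(vowel)+9=n.

sdwxn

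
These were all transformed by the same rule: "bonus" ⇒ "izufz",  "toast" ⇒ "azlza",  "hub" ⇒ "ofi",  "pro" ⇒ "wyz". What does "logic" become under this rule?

szntj

Two shifts are in play — +11 for a/e/i/o/u, +7 for every other letter.
Applying it to logic: l(cons)+7=s, o(vowel)+11=z, g(cons)+7=n, i(vowel)+11=t, c(cons)+7=j.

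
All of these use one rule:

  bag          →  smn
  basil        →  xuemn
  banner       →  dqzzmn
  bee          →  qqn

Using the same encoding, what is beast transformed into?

The output letters match the input read backwards, each shifted +12: bag reversed is gab. Two steps: reverse the string, then apply a Caesar shift of +12.
On beast: reverse → tsaeb; then shift: t+12=f, s+12=e, a+12=m, e+12=q, b+12=n.

femqn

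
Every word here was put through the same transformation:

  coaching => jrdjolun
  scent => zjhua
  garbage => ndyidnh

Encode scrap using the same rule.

The shift depends on letter class: consonant c→j is +7, but vowel o→r is +3. Two shifts are in play — +3 for a/e/i/o/u, +7 for every other letter.
Applying it to scrap: s(cons)+7=z, c(cons)+7=j, r(cons)+7=y, a(vowel)+3=d, p(cons)+7=w.

zjydw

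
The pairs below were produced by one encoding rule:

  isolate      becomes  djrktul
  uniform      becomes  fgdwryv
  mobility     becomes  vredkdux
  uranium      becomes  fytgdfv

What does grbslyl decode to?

Treating letters as 0–25, the rule is x ↦ 11x + 19 (mod 26).
Decoding grbslyl: g(6)→19·(6−19)≡13=n; r(17)→19·(17−19)≡14=o; b(1)→19·(1−19)≡22=w; s(18)→19·(18−19)≡7=h; l(11)→19·(11−19)≡4=e; y(24)→19·(24−19)≡17=r; l(11)→19·(11−19)≡4=e (all mod 26).

nowhere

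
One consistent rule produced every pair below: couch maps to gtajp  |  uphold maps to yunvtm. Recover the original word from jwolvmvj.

friendly

In couch: c→g is +4, o→t is +5, u→a is +6, c→j is +7 — the shift increases by 1 each position. Each letter shifts forward by (position + 4), i.e. 4, 5, 6, … — the shift grows by one for each successive letter.
Decoding jwolvmvj: j−4=f, w−5=r, o−6=i, l−7=e, v−8=n, m−9=d, v−10=l, j−11=y.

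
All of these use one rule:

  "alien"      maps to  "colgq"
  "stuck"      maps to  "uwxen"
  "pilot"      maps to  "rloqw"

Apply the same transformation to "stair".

Shifts by position in alien: pos 0: a→c (+2), pos 1: l→o (+3), pos 2: i→l (+3), pos 3: e→g (+2), pos 4: n→q (+3) — repeating every 3. It's a Vigenère-style cipher with numeric key [2,3,3]: position i shifts by key[i mod 3].
Applying it to stair: s+2=u, t+3=w, a+3=d, i+2=k, r+3=u.

uwdku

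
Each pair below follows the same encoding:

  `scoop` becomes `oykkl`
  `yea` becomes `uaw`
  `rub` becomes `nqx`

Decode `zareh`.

devil

Compare letters: s→o is +22, c→y is +22, o→k is +22 — a constant shift. Each letter is shifted forward by 22 in the alphabet (a Caesar shift of +22).
Decoding zareh: z−22=d, a−22=e, r−22=v, e−22=i, h−22=l.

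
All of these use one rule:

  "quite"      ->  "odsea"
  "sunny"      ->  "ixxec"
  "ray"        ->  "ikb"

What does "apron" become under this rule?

xybzk

The output letters match the input read backwards, each shifted +10: quite reversed is etiuq. Read the word backwards and shift each letter +10.
For apron: reverse → norpa; then shift: n+10=x, o+10=y, r+10=b, p+10=z, a+10=k.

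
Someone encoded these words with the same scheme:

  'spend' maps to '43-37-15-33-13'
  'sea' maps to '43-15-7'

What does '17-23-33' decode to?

fin

s(#19)→43 and p(#16)→37: differences scale by 2, so n = 2·pos + 5. Each letter becomes 2×(its alphabet position, a=1..z=26) + 5.
Reversing it on 17-23-33: 17→(17−5)÷2=6=f, 23→(23−5)÷2=9=i, 33→(33−5)÷2=14=n.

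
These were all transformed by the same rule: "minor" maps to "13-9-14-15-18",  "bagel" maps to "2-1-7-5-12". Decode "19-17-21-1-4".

squad

m is letter #13 and maps to 13: an offset of 0. Letters become their 1-indexed alphabet positions: a=1 … z=26.
Reversing it on 19-17-21-1-4: 19=s, 17=q, 21=u, 1=a, 4=d.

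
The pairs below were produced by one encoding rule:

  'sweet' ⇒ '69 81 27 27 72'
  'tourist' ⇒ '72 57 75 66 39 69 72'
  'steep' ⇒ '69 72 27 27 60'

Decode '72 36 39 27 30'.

thief

s(#19)→69 and w(#23)→81: differences scale by 3, so n = 3·pos + 12. The formula is n = 3×(alphabet index, a=1) + 12.
Decoding 72 36 39 27 30: 72→(72−12)÷3=20=t, 36→(36−12)÷3=8=h, 39→(39−12)÷3=9=i, 27→(27−12)÷3=5=e, 30→(30−12)÷3=6=f.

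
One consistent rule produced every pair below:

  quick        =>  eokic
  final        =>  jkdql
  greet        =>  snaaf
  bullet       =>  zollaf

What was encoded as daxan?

q(16)→e(4) and u(20)→o(14) fit y≡9x+16 (mod 26); the inverse of 9 mod 26 is 3. Each letter's alphabet position (a=0..z=25) is mapped through 9·x+16 mod 26 — an affine cipher.
Undoing it on daxan: d(3)→3·(3−16)≡13=n; a(0)→3·(0−16)≡4=e; x(23)→3·(23−16)≡21=v; a(0)→3·(0−16)≡4=e; n(13)→3·(13−16)≡17=r (all mod 26).

never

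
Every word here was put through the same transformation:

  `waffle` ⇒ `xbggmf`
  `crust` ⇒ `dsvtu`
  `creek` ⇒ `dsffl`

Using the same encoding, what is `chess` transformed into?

Compare letters: w→x is +1, a→b is +1, f→g is +1 — a constant shift. It's a constant shift of +1 (ROT1).
Applying it to chess: c+1=d, h+1=i, e+1=f, s+1=t, s+1=t.

diftt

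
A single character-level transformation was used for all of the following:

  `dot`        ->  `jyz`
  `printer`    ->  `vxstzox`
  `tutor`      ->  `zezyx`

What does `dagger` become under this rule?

The shift depends on letter class: consonant d→j is +6, but vowel o→y is +10. Two shifts are in play — +10 for a/e/i/o/u, +6 for every other letter.
For dagger: d(cons)+6=j, a(vowel)+10=k, g(cons)+6=m, g(cons)+6=m, e(vowel)+10=o, r(cons)+6=x.

jkmmox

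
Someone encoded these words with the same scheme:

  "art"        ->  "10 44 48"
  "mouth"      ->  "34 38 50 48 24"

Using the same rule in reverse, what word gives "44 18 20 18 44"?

a(#1)→10 and r(#18)→44: differences scale by 2, so n = 2·pos + 8. The formula is n = 2×(alphabet index, a=1) + 8.
Decoding 44 18 20 18 44: 44→(44−8)÷2=18=r, 18→(18−8)÷2=5=e, 20→(20−8)÷2=6=f, 18→(18−8)÷2=5=e, 44→(44−8)÷2=18=r.

refer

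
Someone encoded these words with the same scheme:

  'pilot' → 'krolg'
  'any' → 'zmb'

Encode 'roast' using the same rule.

ilzhg

Each pair mirrors across the alphabet (p↔k, i↔r, l↔o): positions sum to 25. Each letter is replaced by its mirror in the alphabet: a↔z, b↔y, c↔x, and so on (the Atbash cipher).
On roast: r↔i, o↔l, a↔z, s↔h, t↔g.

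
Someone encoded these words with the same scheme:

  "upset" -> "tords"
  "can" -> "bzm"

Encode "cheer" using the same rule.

Compare letters: u→t is +25, p→o is +25, s→r is +25 — a constant shift. It's a constant shift of +25 (ROT25).
On cheer: c+25=b, h+25=g, e+25=d, e+25=d, r+25=q.

bgddq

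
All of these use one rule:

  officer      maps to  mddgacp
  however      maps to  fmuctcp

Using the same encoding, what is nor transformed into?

Compare letters: o→m is +24, f→d is +24, f→d is +24 — a constant shift. Every letter moves 24 places later in the alphabet, wrapping around z→a.
For nor: n+24=l, o+24=m, r+24=p.

lmp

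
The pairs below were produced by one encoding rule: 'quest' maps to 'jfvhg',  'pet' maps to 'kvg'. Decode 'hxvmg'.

Each pair mirrors across the alphabet (q↔j, u↔f, e↔v): positions sum to 25. This is the alphabet-reversal cipher (Atbash): a becomes z, b becomes y, etc.
Decoding hxvmg: h↔s, x↔c, v↔e, m↔n, g↔t.

scent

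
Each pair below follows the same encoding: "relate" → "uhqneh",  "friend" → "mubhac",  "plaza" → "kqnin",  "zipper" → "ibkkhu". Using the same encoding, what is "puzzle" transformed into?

r(17)→u(20) and e(4)→h(7) fit y≡5x+13 (mod 26); the inverse of 5 mod 26 is 21. This is an affine cipher: with a=0,…,z=25, each position x becomes (5x+13) mod 26.
On puzzle: p(15)→5·15+13≡10=k; u(20)→5·20+13≡9=j; z(25)→5·25+13≡8=i; z(25)→5·25+13≡8=i; l(11)→5·11+13≡16=q; e(4)→5·4+13≡7=h (all mod 26).

kjiiqh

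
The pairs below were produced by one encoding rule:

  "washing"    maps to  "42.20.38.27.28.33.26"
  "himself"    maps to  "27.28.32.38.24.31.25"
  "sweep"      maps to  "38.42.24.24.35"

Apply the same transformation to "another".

20.33.34.39.27.24.37

The number is (letter's place in the alphabet, a=1) + 19.
Applying it to another: a=1→20, n=14→33, o=15→34, t=20→39, h=8→27, e=5→24, r=18→37.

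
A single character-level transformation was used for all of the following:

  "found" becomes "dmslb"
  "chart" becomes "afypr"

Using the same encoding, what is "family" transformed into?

Compare letters: f→d is +24, o→m is +24, u→s is +24 — a constant shift. Each letter is shifted forward by 24 in the alphabet (a Caesar shift of +24).
Applying it to family: f+24=d, a+24=y, m+24=k, i+24=g, l+24=j, y+24=w.

dykgjw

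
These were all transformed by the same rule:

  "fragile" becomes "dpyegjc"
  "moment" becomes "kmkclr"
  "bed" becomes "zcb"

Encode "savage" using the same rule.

Compare letters: f→d is +24, r→p is +24, a→y is +24 — a constant shift. Each letter is shifted forward by 24 in the alphabet (a Caesar shift of +24).
Applying it to savage: s+24=q, a+24=y, v+24=t, a+24=y, g+24=e, e+24=c.

qytyec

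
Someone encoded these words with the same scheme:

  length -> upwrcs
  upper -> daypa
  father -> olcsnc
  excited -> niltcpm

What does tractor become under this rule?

Shifts by position in length: pos 0: l→u (+9), pos 1: e→p (+11), pos 2: n→w (+9), pos 3: g→r (+11) — repeating every 2. It's a Vigenère-style cipher with numeric key [9,11]: position i shifts by key[i mod 2].
For tractor: t+9=c, r+11=c, a+9=j, c+11=n, t+9=c, o+11=z, r+9=a.

ccjncza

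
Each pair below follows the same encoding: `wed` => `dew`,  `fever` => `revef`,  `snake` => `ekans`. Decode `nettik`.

The output letters match the input read backwards: wed reversed is dew. The word is simply reversed.
Decoding nettik: then reverse → kitten.

kitten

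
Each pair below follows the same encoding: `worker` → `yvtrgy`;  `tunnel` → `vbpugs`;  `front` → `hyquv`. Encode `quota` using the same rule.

Shifts by position in worker: pos 0: w→y (+2), pos 1: o→v (+7), pos 2: r→t (+2), pos 3: k→r (+7) — repeating every 2. It's a Vigenère-style cipher with numeric key [2,7]: position i shifts by key[i mod 2].
On quota: q+2=s, u+7=b, o+2=q, t+7=a, a+2=c.

sbqac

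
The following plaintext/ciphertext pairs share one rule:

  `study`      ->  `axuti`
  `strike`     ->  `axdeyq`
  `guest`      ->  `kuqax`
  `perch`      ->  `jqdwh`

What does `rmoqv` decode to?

s(18)→a(0) and t(19)→x(23) fit y≡23x+2 (mod 26); the inverse of 23 mod 26 is 17. Treating letters as 0–25, the rule is x ↦ 23x + 2 (mod 26).
Undoing it on rmoqv: r(17)→17·(17−2)≡21=v; m(12)→17·(12−2)≡14=o; o(14)→17·(14−2)≡22=w; q(16)→17·(16−2)≡4=e; v(21)→17·(21−2)≡11=l (all mod 26).

vowel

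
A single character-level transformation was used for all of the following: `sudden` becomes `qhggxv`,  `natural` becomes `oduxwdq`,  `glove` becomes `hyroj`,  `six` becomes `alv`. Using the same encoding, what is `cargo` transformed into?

The output letters match the input read backwards, each shifted +3: sudden reversed is neddus. Two steps: reverse the string, then apply a Caesar shift of +3.
Applying it to cargo: reverse → ograc; then shift: o+3=r, g+3=j, r+3=u, a+3=d, c+3=f.

rjudf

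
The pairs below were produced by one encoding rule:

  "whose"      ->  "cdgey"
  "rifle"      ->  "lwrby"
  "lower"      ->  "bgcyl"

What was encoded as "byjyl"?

Treating letters as 0–25, the rule is x ↦ 19x + 0 (mod 26).
Reversing it on byjyl: b(1)→11·(1−0)≡11=l; y(24)→11·(24−0)≡4=e; j(9)→11·(9−0)≡21=v; y(24)→11·(24−0)≡4=e; l(11)→11·(11−0)≡17=r (all mod 26).

lever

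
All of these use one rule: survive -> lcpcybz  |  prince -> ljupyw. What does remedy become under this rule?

fkltly

The output letters match the input read backwards, each shifted +7: survive reversed is evivrus. Two steps: reverse the string, then apply a Caesar shift of +7.
For remedy: reverse → ydemer; then shift: y+7=f, d+7=k, e+7=l, m+7=t, e+7=l, r+7=y.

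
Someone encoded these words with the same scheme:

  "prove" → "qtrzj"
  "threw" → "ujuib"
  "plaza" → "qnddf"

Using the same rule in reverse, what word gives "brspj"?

In prove: p→q is +1, r→t is +2, o→r is +3, v→z is +4 — the shift increases by 1 each position. The shift increases by 1 at each position, starting from +1: 1, 2, 3, ….
Decoding brspj: b−1=a, r−2=p, s−3=p, p−4=l, j−5=e.

apple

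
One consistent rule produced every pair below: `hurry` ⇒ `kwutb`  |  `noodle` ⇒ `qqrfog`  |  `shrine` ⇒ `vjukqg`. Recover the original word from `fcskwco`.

A repeating key of period 2 is used — shifts +3, +2 over and over.
Decoding fcskwco: f−3=c, c−2=a, s−3=p, k−2=i, w−3=t, c−2=a, o−3=l.

capital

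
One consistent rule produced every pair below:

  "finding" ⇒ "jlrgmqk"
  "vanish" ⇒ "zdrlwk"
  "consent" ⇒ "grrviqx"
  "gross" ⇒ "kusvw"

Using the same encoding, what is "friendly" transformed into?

jumhrgpb

Shifts by position in finding: pos 0: f→j (+4), pos 1: i→l (+3), pos 2: n→r (+4), pos 3: d→g (+3) — repeating every 2. It's a Vigenère-style cipher with numeric key [4,3]: position i shifts by key[i mod 2].
On friendly: f+4=j, r+3=u, i+4=m, e+3=h, n+4=r, d+3=g, l+4=p, y+3=b.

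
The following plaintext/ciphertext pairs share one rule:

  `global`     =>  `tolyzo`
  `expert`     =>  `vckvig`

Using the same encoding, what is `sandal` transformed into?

hzmwzo

Each letter is replaced by its mirror in the alphabet: a↔z, b↔y, c↔x, and so on (the Atbash cipher).
Applying it to sandal: s↔h, a↔z, n↔m, d↔w, a↔z, l↔o.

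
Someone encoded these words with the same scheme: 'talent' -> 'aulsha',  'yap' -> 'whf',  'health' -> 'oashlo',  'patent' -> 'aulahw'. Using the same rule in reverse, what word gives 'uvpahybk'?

duration

The output letters match the input read backwards, each shifted +7: talent reversed is tnelat. Read the word backwards and shift each letter +7.
Decoding uvpahybk: shift back: u−7=n, v−7=o, p−7=i, a−7=t, h−7=a, y−7=r, b−7=u, k−7=d → noitarud; then reverse → duration.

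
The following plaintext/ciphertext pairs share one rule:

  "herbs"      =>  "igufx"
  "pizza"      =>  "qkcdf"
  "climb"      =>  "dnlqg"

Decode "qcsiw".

Each letter shifts forward by (position + 1), i.e. 1, 2, 3, … — the shift grows by one for each successive letter.
Reversing it on qcsiw: q−1=p, c−2=a, s−3=p, i−4=e, w−5=r.

paper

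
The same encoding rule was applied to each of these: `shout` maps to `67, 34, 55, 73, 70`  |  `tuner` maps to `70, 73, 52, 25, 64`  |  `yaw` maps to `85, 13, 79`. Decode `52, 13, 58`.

nap

The formula is n = 3×(alphabet index, a=1) + 10.
Undoing it on 52, 13, 58: 52→(52−10)÷3=14=n, 13→(13−10)÷3=1=a, 58→(58−10)÷3=16=p.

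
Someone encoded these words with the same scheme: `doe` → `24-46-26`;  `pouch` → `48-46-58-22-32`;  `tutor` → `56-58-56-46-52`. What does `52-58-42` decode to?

rum

Each letter becomes 2×(its alphabet position, a=1..z=26) + 16.
Undoing it on 52-58-42: 52→(52−16)÷2=18=r, 58→(58−16)÷2=21=u, 42→(42−16)÷2=13=m.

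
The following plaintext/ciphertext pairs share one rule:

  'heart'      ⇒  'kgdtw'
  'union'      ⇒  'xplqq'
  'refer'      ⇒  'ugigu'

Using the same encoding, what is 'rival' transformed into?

A repeating key of period 2 is used — shifts +3, +2 over and over.
For rival: r+3=u, i+2=k, v+3=y, a+2=c, l+3=o.

ukyco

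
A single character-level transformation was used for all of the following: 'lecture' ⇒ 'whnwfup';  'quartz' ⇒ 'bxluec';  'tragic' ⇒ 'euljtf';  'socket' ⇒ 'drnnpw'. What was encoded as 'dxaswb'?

Shifts by position in lecture: pos 0: l→w (+11), pos 1: e→h (+3), pos 2: c→n (+11), pos 3: t→w (+3) — repeating every 2. It's a Vigenère-style cipher with numeric key [11,3]: position i shifts by key[i mod 2].
Reversing it on dxaswb: d−11=s, x−3=u, a−11=p, s−3=p, w−11=l, b−3=y.

supply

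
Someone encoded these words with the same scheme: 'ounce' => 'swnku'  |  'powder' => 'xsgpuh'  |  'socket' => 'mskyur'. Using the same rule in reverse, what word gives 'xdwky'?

pluck

This is an affine cipher: with a=0,…,z=25, each position x becomes (5x+0) mod 26.
Undoing it on xdwky: x(23)→21·(23−0)≡15=p; d(3)→21·(3−0)≡11=l; w(22)→21·(22−0)≡20=u; k(10)→21·(10−0)≡2=c; y(24)→21·(24−0)≡10=k (all mod 26).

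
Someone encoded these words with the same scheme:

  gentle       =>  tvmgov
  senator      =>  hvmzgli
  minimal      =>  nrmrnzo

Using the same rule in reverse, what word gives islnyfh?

Each pair mirrors across the alphabet (g↔t, e↔v, n↔m): positions sum to 25. Each letter is replaced by its mirror in the alphabet: a↔z, b↔y, c↔x, and so on (the Atbash cipher).
Undoing it on islnyfh: i↔r, s↔h, l↔o, n↔m, y↔b, f↔u, h↔s.

rhombus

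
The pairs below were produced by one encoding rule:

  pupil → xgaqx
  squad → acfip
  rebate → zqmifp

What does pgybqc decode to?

hunter

The shifts repeat in a cycle of length 3: positions 0,1,… shift by +8, +12, +11, then the pattern repeats.
Undoing it on pgybqc: p−8=h, g−12=u, y−11=n, b−8=t, q−12=e, c−11=r.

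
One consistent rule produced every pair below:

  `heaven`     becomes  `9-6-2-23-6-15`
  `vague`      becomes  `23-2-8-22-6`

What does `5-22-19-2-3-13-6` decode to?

h is letter #8 and maps to 9: an offset of 1. Each letter is replaced by its alphabet position (a=1..z=26) + 1.
Reversing it on 5-22-19-2-3-13-6: 5→(5−1)÷1=4=d, 22→(22−1)÷1=21=u, 19→(19−1)÷1=18=r, 2→(2−1)÷1=1=a, 3→(3−1)÷1=2=b, 13→(13−1)÷1=12=l, 6→(6−1)÷1=5=e.

durable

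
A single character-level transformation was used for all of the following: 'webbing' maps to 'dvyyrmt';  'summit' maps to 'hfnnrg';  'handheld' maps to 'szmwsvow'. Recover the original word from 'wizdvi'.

Each pair mirrors across the alphabet (w↔d, e↔v, b↔y): positions sum to 25. Each letter is replaced by its mirror in the alphabet: a↔z, b↔y, c↔x, and so on (the Atbash cipher).
Reversing it on wizdvi: w↔d, i↔r, z↔a, d↔w, v↔e, i↔r.

drawer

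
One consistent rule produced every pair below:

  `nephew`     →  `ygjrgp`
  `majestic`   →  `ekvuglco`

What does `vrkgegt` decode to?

The word is reversed, then every letter is shifted forward by 2.
Undoing it on vrkgegt: shift back: v−2=t, r−2=p, k−2=i, g−2=e, e−2=c, g−2=e, t−2=r → tpiecer; then reverse → receipt.

receipt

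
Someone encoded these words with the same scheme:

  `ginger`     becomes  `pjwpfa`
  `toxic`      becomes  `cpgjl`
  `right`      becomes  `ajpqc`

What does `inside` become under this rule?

The shift depends on letter class: consonant g→p is +9, but vowel i→j is +1. Two shifts are in play — +1 for a/e/i/o/u, +9 for every other letter.
On inside: i(vowel)+1=j, n(cons)+9=w, s(cons)+9=b, i(vowel)+1=j, d(cons)+9=m, e(vowel)+1=f.

jwbjmf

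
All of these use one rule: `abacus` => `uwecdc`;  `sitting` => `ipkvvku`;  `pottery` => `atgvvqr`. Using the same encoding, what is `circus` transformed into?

uwetke

The output letters match the input read backwards, each shifted +2: abacus reversed is sucaba. Read the word backwards and shift each letter +2.
On circus: reverse → sucric; then shift: s+2=u, u+2=w, c+2=e, r+2=t, i+2=k, c+2=e.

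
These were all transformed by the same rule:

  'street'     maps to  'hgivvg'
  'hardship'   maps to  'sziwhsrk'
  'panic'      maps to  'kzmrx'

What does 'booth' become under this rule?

Each pair mirrors across the alphabet (s↔h, t↔g, r↔i): positions sum to 25. This is the alphabet-reversal cipher (Atbash): a becomes z, b becomes y, etc.
For booth: b↔y, o↔l, o↔l, t↔g, h↔s.

yllgs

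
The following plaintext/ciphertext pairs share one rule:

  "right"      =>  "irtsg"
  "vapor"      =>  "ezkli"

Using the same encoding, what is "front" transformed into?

uilmg

Each pair mirrors across the alphabet (r↔i, i↔r, g↔t): positions sum to 25. Each letter is replaced by its mirror in the alphabet: a↔z, b↔y, c↔x, and so on (the Atbash cipher).
On front: f↔u, r↔i, o↔l, n↔m, t↔g.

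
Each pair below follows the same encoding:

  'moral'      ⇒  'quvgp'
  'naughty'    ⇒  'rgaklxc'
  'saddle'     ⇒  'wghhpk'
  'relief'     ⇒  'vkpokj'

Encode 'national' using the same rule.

rgxourgp

The shift depends on letter class: consonant m→q is +4, but vowel o→u is +6. The rule splits by letter class: vowels +6, consonants +4.
Applying it to national: n(cons)+4=r, a(vowel)+6=g, t(cons)+4=x, i(vowel)+6=o, o(vowel)+6=u, n(cons)+4=r, a(vowel)+6=g, l(cons)+4=p.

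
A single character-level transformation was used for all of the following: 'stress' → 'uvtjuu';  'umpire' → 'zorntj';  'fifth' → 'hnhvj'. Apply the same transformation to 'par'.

The shift depends on letter class: consonant s→u is +2, but vowel e→j is +5. The rule splits by letter class: vowels +5, consonants +2.
For par: p(cons)+2=r, a(vowel)+5=f, r(cons)+2=t.

rft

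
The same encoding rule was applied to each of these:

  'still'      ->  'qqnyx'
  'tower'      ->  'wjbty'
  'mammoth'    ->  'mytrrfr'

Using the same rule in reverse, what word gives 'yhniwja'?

The output letters match the input read backwards, each shifted +5: still reversed is llits. The word is reversed, then every letter is shifted forward by 5.
Decoding yhniwja: shift back: y−5=t, h−5=c, n−5=i, i−5=d, w−5=r, j−5=e, a−5=v → tcidrev; then reverse → verdict.

verdict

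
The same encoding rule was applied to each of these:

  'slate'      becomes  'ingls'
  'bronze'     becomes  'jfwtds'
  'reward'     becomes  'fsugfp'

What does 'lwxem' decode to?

s(18)→i(8) and l(11)→n(13) fit y≡3x+6 (mod 26); the inverse of 3 mod 26 is 9. Treating letters as 0–25, the rule is x ↦ 3x + 6 (mod 26).
Reversing it on lwxem: l(11)→9·(11−6)≡19=t; w(22)→9·(22−6)≡14=o; x(23)→9·(23−6)≡23=x; e(4)→9·(4−6)≡8=i; m(12)→9·(12−6)≡2=c (all mod 26).

toxic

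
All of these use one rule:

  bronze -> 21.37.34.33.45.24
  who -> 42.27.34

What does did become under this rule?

b is letter #2 and maps to 21: an offset of 19. Letters become their 1-based position plus 19 (so a→20, b→21, …).
On did: d=4→23, i=9→28, d=4→23.

23.28.23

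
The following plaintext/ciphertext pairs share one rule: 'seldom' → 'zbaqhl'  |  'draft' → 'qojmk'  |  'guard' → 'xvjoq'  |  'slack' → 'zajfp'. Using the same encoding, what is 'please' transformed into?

s(18)→z(25) and e(4)→b(1) fit y≡11x+9 (mod 26); the inverse of 11 mod 26 is 19. This is an affine cipher: with a=0,…,z=25, each position x becomes (11x+9) mod 26.
On please: p(15)→11·15+9≡18=s; l(11)→11·11+9≡0=a; e(4)→11·4+9≡1=b; a(0)→11·0+9≡9=j; s(18)→11·18+9≡25=z; e(4)→11·4+9≡1=b (all mod 26).

sabjzb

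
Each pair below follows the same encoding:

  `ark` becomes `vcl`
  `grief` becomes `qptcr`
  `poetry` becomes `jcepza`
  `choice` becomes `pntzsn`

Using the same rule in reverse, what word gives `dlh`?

The word is reversed, then every letter is shifted forward by 11.
Decoding dlh: shift back: d−11=s, l−11=a, h−11=w → saw; then reverse → was.

was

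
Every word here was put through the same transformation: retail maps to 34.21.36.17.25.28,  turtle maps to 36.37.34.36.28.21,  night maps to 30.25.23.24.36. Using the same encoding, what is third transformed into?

r is letter #18 and maps to 34: an offset of 16. The number is (letter's place in the alphabet, a=1) + 16.
On third: t=20→36, h=8→24, i=9→25, r=18→34, d=4→20.

36.24.25.34.20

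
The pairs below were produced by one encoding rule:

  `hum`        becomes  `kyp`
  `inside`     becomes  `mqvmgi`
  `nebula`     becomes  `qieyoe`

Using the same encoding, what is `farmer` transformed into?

The shift depends on letter class: consonant h→k is +3, but vowel u→y is +4. The rule splits by letter class: vowels +4, consonants +3.
On farmer: f(cons)+3=i, a(vowel)+4=e, r(cons)+3=u, m(cons)+3=p, e(vowel)+4=i, r(cons)+3=u.

ieupiu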